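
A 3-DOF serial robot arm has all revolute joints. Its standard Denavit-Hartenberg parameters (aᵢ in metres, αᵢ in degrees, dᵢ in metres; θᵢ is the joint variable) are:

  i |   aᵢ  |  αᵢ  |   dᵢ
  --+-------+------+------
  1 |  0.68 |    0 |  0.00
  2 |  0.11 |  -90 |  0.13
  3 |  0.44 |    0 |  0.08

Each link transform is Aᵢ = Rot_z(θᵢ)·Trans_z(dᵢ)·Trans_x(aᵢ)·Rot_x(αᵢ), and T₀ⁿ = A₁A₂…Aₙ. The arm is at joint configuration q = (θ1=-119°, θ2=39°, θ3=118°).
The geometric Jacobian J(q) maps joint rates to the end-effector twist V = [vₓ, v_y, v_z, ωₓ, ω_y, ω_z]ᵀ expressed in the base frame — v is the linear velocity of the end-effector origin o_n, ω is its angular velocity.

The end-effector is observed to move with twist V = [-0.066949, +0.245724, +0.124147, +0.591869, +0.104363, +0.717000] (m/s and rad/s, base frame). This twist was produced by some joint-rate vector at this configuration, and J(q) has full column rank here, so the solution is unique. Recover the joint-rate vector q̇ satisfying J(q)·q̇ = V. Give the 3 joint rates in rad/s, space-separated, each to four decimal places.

o_n = [-0.2677, -0.4857, -0.2585]
J₁: ẑ×o_n = [0.4857, -0.2677, 0.0000], ω = ẑ
J2: z=[0.0000, 0.0000, 1.0000] o=[-0.3297, -0.5947, 0.0000] → [-0.1090, 0.0620, 0.0000, 0.0000, 0.0000, 1.0000]
J3: z=[0.9848, 0.1736, 0.0000] o=[-0.3106, -0.7031, 0.1300] → [-0.0675, 0.3826, 0.2066, 0.9848, 0.1736, 0.0000]
q̇ = J⁺·V = [0.0870, 0.6300, 0.6010]

0.0870 0.6300 0.6010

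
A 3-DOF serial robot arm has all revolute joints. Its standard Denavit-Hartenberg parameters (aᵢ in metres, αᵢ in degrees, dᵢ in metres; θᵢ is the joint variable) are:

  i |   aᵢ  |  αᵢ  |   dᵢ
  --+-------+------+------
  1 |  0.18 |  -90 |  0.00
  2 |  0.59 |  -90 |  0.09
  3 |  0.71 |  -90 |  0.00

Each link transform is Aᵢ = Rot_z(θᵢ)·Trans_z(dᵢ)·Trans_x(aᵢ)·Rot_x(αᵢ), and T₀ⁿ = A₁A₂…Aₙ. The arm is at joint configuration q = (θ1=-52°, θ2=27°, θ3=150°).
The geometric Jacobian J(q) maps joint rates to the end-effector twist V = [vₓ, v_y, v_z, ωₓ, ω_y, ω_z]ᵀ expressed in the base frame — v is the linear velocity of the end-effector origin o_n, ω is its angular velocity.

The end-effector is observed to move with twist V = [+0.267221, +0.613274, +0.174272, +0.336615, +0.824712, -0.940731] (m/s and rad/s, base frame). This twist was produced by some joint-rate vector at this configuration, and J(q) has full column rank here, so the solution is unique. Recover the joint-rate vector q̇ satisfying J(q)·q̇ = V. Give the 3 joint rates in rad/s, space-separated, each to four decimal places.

o_n = [-0.1117, -0.2875, 0.0113]
J₁: ẑ×o_n = [0.2875, -0.1117, 0.0000], ω = ẑ
J2: z=[0.7880, 0.6157, 0.0000] o=[0.1108, -0.1418, 0.0000] → [0.0070, -0.0089, 0.0222, 0.7880, 0.6157, 0.0000]
J3: z=[-0.2795, 0.3577, -0.8910] o=[0.5054, -0.5007, -0.2679] → [0.2898, 0.6278, 0.1612, -0.2795, 0.3577, -0.8910]
q̇ = J⁺·V = [-0.0720, 0.7730, 0.9750]

-0.0720 0.7730 0.9750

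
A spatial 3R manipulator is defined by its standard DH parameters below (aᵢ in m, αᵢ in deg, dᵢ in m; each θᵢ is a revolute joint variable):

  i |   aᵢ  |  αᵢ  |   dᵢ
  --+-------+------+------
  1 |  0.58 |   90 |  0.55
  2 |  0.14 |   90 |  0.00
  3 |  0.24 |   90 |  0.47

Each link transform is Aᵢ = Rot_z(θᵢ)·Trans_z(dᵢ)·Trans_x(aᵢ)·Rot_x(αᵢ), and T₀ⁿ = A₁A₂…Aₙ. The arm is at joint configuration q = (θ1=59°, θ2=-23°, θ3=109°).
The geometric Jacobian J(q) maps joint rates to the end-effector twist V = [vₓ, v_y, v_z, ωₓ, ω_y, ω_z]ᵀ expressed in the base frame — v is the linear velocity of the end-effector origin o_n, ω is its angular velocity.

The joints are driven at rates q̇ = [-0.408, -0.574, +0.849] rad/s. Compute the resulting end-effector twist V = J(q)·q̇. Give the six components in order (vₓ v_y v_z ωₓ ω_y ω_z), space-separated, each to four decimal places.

o_n = [0.4280, 0.2717, 0.0932]
J₁: ẑ×o_n = [-0.2717, 0.4280, 0.0000], ω = ẑ
J2: z=[0.8572, -0.5150, 0.0000] o=[0.2987, 0.4972, 0.5500] → [0.2353, 0.3916, -0.1267, 0.8572, -0.5150, 0.0000]
J3: z=[-0.2012, -0.3349, -0.9205] o=[0.3651, 0.6076, 0.4953] → [-0.1746, -0.1388, 0.0887, -0.2012, -0.3349, -0.9205]
V = J·q̇ = [-0.1724, -0.5172, 0.1480, -0.6629, 0.0113, -1.1895]

-0.1724 -0.5172 0.1480 -0.6629 0.0113 -1.1895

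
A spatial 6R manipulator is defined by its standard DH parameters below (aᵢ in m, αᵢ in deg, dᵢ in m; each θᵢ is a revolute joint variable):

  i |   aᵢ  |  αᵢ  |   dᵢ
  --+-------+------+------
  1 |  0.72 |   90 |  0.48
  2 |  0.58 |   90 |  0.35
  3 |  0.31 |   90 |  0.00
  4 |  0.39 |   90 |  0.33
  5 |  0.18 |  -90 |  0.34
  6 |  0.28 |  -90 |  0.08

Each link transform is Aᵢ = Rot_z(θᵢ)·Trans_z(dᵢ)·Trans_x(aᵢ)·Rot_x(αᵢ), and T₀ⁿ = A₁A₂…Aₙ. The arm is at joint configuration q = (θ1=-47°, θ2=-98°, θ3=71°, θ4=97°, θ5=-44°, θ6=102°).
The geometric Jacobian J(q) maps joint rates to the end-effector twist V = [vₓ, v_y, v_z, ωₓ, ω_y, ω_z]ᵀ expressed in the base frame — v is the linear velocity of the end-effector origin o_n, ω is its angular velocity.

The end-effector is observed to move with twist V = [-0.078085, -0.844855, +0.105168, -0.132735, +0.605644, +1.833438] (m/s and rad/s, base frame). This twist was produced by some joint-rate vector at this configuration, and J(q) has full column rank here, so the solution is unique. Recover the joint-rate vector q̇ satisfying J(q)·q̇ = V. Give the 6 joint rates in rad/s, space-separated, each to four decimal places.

o_n = [-0.3623, -0.4107, -0.4034]
J₁: ẑ×o_n = [0.4107, -0.3623, 0.0000], ω = ẑ
J2: z=[-0.7314, -0.6820, 0.0000] o=[0.4910, -0.5266, 0.4800] → [0.6025, -0.6461, -0.6667, -0.7314, -0.6820, 0.0000]
J3: z=[-0.6754, 0.7242, 0.1392] o=[0.1800, -0.7062, -0.0944] → [-0.2649, -0.2842, 0.1932, -0.6754, 0.7242, 0.1392]
J4: z=[0.1484, 0.3183, -0.9363] o=[-0.0439, -0.8959, -0.1943] → [0.3877, 0.3291, 0.1733, 0.1484, 0.3183, -0.9363]
J5: z=[-0.7993, -0.5189, -0.3030] o=[-0.2221, -0.4814, -0.4341] → [0.0055, 0.0670, -0.1293, -0.7993, -0.5189, -0.3030]
J6: z=[-0.2978, 0.7801, -0.5503] o=[-0.5878, -0.5949, -0.3971] → [0.0964, -0.1260, -0.2307, -0.2978, 0.7801, -0.5503]
q̇ = J⁺·V = [0.8460, 0.0940, 0.8320, -0.6360, -0.6970, -0.1180]

0.8460 0.0940 0.8320 -0.6360 -0.6970 -0.1180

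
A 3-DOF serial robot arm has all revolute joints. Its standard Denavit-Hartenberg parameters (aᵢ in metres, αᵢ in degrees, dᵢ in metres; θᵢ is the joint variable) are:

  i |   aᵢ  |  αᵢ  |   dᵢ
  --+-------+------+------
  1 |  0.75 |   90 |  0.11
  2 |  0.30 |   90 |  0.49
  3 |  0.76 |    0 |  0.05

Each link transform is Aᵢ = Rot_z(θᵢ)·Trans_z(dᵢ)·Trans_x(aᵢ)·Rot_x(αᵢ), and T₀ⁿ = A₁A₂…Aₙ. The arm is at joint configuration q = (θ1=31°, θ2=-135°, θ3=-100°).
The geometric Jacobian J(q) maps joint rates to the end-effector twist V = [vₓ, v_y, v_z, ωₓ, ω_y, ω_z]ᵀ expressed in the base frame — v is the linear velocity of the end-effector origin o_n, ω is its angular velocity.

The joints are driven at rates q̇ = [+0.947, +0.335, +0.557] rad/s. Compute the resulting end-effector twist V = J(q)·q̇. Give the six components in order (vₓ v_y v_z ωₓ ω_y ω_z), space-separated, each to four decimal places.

o_n = [0.3776, 0.5284, 0.0265]
J₁: ẑ×o_n = [-0.5284, 0.3776, 0.0000], ω = ẑ
J2: z=[0.5150, -0.8572, 0.0000] o=[0.6429, 0.3863, 0.1100] → [0.0715, 0.0430, -0.1542, 0.5150, -0.8572, 0.0000]
J3: z=[-0.6061, -0.3642, 0.7071] o=[0.7134, -0.1430, -0.1021] → [-0.5216, -0.1595, -0.5292, -0.6061, -0.3642, 0.7071]
V = J·q̇ = [-0.7670, 0.2832, -0.3464, -0.1651, -0.4900, 1.3409]

-0.7670 0.2832 -0.3464 -0.1651 -0.4900 1.3409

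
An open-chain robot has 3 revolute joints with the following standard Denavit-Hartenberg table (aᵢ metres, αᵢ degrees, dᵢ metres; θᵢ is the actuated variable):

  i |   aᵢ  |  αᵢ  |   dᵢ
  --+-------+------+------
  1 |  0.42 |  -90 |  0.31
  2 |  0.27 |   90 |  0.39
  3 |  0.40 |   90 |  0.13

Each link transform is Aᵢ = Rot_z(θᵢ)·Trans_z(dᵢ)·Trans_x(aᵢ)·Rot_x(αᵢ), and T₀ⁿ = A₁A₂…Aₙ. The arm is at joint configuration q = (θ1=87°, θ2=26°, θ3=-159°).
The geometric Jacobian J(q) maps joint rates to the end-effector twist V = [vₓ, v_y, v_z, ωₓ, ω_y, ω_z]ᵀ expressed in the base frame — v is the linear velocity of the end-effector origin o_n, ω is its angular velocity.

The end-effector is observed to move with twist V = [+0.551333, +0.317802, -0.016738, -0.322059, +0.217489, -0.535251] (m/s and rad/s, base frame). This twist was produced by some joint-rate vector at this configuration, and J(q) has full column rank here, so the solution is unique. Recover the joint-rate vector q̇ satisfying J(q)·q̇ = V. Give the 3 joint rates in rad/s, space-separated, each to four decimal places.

-0.9460 0.3330 0.4570

o_n = [-0.2262, 0.3964, 0.4722]
J₁: ẑ×o_n = [-0.3964, -0.2262, 0.0000], ω = ẑ
J2: z=[-0.9986, 0.0523, 0.0000] o=[0.0220, 0.4194, 0.3100] → [0.0085, 0.1620, 0.0360, -0.9986, 0.0523, 0.0000]
J3: z=[0.0229, 0.4378, 0.8988] o=[-0.3548, 0.6822, 0.1916] → [0.3797, 0.1091, -0.0628, 0.0229, 0.4378, 0.8988]
q̇ = J⁺·V = [-0.9460, 0.3330, 0.4570]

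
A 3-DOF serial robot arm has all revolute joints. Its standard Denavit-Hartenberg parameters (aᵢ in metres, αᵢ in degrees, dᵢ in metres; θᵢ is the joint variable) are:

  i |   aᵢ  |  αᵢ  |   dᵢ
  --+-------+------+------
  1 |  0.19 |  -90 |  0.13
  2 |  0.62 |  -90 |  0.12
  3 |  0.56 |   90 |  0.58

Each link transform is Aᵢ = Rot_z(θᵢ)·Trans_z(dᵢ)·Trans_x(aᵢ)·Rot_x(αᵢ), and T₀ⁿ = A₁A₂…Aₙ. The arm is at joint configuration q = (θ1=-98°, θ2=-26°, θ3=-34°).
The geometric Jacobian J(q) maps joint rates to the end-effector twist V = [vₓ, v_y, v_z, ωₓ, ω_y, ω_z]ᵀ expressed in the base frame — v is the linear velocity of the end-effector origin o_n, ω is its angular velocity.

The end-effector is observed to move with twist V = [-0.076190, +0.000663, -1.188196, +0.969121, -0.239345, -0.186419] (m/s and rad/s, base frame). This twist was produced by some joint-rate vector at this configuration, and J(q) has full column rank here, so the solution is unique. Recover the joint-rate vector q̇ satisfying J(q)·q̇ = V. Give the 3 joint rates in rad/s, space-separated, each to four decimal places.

0.0230 0.9930 0.2330

o_n = [0.2315, -1.4653, 0.0840]
J₁: ẑ×o_n = [1.4653, 0.2315, -0.0000], ω = ẑ
J2: z=[0.9903, -0.1392, 0.0000] o=[-0.0264, -0.1882, 0.1300] → [0.0064, 0.0455, -1.2288, 0.9903, -0.1392, 0.0000]
J3: z=[-0.0610, -0.4341, -0.8988] o=[0.0148, -0.7567, 0.4018] → [-0.4989, -0.2141, 0.1373, -0.0610, -0.4341, -0.8988]
q̇ = J⁺·V = [0.0230, 0.9930, 0.2330]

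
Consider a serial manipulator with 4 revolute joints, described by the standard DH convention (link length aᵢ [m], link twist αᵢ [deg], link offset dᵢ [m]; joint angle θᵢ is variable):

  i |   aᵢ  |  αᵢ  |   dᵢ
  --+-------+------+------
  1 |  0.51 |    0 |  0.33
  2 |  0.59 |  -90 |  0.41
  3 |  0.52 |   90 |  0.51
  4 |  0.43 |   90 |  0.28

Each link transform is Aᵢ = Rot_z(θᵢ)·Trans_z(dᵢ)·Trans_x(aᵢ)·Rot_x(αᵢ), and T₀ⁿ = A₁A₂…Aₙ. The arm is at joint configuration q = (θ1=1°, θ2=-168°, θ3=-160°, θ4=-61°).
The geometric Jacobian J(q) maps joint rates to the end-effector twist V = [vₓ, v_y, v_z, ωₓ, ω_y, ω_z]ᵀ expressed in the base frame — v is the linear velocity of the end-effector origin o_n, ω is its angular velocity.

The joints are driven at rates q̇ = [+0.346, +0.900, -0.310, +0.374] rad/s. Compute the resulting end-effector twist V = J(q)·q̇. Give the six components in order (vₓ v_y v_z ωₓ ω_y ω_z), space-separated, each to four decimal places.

o_n = [0.7255, -0.0788, 0.7260]
J₁: ẑ×o_n = [0.0788, 0.7255, -0.0000], ω = ẑ
J2: z=[0.0000, 0.0000, 1.0000] o=[0.5099, 0.0089, 0.3300] → [0.0877, 0.2155, -0.0000, 0.0000, 0.0000, 1.0000]
J3: z=[0.2250, -0.9744, 0.0000] o=[-0.0650, -0.1238, 0.7400] → [0.0136, 0.0031, 0.7803, 0.2250, -0.9744, 0.0000]
J4: z=[0.3333, 0.0769, -0.9397] o=[0.5259, -0.5108, 0.9179] → [0.3912, -0.1236, 0.1286, 0.3333, 0.0769, -0.9397]
V = J·q̇ = [0.2483, 0.3978, -0.1938, 0.0549, 0.3308, 0.8946]

0.2483 0.3978 -0.1938 0.0549 0.3308 0.8946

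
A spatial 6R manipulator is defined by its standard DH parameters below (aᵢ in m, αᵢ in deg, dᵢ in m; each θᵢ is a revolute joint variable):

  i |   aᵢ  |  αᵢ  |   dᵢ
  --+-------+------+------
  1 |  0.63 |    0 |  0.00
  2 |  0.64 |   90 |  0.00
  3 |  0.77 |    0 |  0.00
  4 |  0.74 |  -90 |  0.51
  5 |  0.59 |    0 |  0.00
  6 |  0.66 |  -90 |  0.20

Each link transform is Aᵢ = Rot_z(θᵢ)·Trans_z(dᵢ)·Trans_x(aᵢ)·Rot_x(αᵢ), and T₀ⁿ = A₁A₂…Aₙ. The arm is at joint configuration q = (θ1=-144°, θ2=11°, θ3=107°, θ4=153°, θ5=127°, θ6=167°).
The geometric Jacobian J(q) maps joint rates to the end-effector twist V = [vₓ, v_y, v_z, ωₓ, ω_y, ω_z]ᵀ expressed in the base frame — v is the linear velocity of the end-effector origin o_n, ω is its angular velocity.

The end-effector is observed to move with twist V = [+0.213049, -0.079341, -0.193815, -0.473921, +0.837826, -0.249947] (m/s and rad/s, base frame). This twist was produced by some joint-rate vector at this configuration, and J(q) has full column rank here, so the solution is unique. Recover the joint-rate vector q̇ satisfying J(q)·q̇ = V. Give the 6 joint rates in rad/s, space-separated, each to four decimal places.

0.3640 -0.6650 0.7360 0.1820 -0.6020 0.3080

o_n = [-1.3189, -0.2971, 0.0582]
J₁: ẑ×o_n = [0.2971, -1.3189, 0.0000], ω = ẑ
J2: z=[0.0000, 0.0000, 1.0000] o=[-0.5097, -0.3703, 0.0000] → [-0.0732, -0.8092, 0.0000, 0.0000, 0.0000, 1.0000]
J3: z=[-0.7314, 0.6820, 0.0000] o=[-0.9462, -0.8384, 0.0000] → [0.0397, 0.0425, -0.1416, -0.7314, 0.6820, 0.0000]
J4: z=[-0.7314, 0.6820, 0.0000] o=[-0.7926, -0.6737, 0.7364] → [-0.4625, -0.4960, 0.0835, -0.7314, 0.6820, 0.0000]
J5: z=[-0.6716, -0.7202, -0.1736] o=[-1.0780, -0.2319, 0.0076] → [-0.0478, 0.0758, -0.1297, -0.6716, -0.7202, -0.1736]
J6: z=[-0.6716, -0.7202, -0.1736] o=[-0.7754, -0.5984, 0.3573] → [0.2677, -0.1065, -0.5938, -0.6716, -0.7202, -0.1736]
q̇ = J⁺·V = [0.3640, -0.6650, 0.7360, 0.1820, -0.6020, 0.3080]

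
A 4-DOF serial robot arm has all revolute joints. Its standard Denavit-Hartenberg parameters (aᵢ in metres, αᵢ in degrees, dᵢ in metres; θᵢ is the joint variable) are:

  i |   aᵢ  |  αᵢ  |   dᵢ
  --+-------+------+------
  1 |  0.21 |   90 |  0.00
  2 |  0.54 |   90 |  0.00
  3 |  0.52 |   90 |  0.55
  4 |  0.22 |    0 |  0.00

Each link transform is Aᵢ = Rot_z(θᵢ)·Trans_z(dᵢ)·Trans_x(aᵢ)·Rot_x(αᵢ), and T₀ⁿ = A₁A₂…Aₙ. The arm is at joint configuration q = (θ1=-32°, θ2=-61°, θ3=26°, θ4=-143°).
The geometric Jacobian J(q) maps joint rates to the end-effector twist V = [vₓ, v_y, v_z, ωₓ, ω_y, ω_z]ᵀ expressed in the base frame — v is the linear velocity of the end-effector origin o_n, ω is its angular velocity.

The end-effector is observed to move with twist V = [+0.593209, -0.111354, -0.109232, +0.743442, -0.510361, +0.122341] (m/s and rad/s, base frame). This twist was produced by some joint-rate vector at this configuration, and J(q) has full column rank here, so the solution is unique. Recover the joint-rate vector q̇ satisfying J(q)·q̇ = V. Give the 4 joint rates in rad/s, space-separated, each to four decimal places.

-0.1500 0.4460 -0.9200 0.4530

o_n = [0.1376, -0.2640, -0.9454]
J₁: ẑ×o_n = [0.2640, 0.1376, -0.0000], ω = ẑ
J2: z=[-0.5299, -0.8480, 0.0000] o=[0.1781, -0.1113, 0.0000] → [0.8018, -0.5010, 0.0466, -0.5299, -0.8480, 0.0000]
J3: z=[-0.7417, 0.4635, -0.4848] o=[0.4001, -0.2500, -0.4723] → [-0.2260, -0.2237, 0.1320, -0.7417, 0.4635, -0.4848]
J4: z=[0.6565, 0.6496, -0.3834] o=[0.0635, -0.3085, -1.1477] → [0.1485, -0.1612, -0.0189, 0.6565, 0.6496, -0.3834]
q̇ = J⁺·V = [-0.1500, 0.4460, -0.9200, 0.4530]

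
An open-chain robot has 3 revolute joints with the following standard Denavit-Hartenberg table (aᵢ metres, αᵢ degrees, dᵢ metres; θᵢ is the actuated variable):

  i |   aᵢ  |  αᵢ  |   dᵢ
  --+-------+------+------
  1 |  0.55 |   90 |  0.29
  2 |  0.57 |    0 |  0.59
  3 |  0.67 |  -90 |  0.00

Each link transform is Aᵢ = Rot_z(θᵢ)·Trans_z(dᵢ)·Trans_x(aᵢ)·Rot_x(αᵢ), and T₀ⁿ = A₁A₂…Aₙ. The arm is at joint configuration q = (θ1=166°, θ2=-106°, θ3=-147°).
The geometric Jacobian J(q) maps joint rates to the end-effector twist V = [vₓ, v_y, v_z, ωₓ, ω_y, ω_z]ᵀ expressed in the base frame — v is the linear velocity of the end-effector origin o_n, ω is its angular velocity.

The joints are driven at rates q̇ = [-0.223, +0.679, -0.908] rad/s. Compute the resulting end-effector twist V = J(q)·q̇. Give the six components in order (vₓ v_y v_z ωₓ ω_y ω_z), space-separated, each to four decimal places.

-0.3651 0.1363 -0.0618 -0.0554 -0.2222 -0.2230

o_n = [-0.0484, 0.6201, 0.3828]
J₁: ẑ×o_n = [-0.6201, -0.0484, 0.0000], ω = ẑ
J2: z=[0.2419, 0.9703, 0.0000] o=[-0.5337, 0.1331, 0.2900] → [0.0900, -0.0225, -0.3530, 0.2419, 0.9703, 0.0000]
J3: z=[0.2419, 0.9703, 0.0000] o=[-0.2385, 0.6675, -0.2579] → [0.6217, -0.1550, -0.1959, 0.2419, 0.9703, 0.0000]
V = J·q̇ = [-0.3651, 0.1363, -0.0618, -0.0554, -0.2222, -0.2230]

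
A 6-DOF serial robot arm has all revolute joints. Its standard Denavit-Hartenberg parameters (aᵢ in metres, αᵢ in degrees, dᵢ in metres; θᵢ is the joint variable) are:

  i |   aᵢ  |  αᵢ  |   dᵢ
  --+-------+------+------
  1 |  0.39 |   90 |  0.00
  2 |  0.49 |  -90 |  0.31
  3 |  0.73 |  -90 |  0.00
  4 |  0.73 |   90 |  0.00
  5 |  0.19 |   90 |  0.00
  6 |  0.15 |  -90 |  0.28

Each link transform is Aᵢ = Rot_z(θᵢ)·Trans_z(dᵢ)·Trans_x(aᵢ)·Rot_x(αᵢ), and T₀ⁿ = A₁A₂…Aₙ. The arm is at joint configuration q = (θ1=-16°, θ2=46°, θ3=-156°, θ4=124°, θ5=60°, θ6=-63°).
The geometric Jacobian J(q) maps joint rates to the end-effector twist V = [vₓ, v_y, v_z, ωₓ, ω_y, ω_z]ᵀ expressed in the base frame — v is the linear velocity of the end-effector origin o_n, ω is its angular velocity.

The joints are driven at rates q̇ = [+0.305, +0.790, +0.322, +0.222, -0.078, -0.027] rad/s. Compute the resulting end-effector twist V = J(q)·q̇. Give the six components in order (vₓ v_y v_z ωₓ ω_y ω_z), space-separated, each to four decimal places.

o_n = [1.1957, -0.7461, -0.2077]
J₁: ẑ×o_n = [0.7461, 1.1957, -0.0000], ω = ẑ
J2: z=[-0.2756, -0.9613, 0.0000] o=[0.3749, -0.1075, 0.0000] → [0.1996, -0.0572, 0.9651, -0.2756, -0.9613, 0.0000]
J3: z=[-0.6915, 0.1983, 0.6947] o=[0.6166, -0.4993, 0.3525] → [0.0604, 0.0150, 0.0558, -0.6915, 0.1983, 0.6947]
J4: z=[0.0198, -0.9560, 0.2926] o=[0.0895, -0.6570, -0.1272] → [0.1029, 0.3253, 1.0559, 0.0198, -0.9560, 0.2926]
J5: z=[-0.2120, -0.2900, -0.9332] o=[0.8027, -0.6888, -0.2794] → [-0.0743, -0.3516, 0.1261, -0.2120, -0.2900, -0.9332]
J6: z=[0.8363, 0.4403, -0.3268] o=[0.8988, -0.8503, -0.2511] → [0.0531, -0.1333, -0.0436, 0.8363, 0.4403, -0.3268]
V = J·q̇ = [0.4319, 0.4275, 1.0061, -0.4421, -0.8971, 0.6753]

0.4319 0.4275 1.0061 -0.4421 -0.8971 0.6753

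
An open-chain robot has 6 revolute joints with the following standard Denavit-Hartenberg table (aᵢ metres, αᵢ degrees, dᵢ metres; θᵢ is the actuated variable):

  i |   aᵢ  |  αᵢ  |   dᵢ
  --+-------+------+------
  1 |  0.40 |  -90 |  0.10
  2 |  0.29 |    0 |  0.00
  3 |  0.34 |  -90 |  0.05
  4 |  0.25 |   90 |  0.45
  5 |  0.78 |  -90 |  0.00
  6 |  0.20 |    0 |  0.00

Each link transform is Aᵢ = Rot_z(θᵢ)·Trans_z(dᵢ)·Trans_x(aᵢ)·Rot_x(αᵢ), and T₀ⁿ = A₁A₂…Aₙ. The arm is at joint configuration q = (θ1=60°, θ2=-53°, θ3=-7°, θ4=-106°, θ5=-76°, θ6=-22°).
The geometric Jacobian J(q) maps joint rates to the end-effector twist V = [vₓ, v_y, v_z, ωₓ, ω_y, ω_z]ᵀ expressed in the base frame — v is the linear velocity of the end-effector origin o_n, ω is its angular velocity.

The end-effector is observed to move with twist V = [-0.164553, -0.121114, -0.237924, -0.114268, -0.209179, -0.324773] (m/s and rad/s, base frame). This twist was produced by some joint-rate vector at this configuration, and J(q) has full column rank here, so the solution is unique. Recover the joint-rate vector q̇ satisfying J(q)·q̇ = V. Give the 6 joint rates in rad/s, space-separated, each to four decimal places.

o_n = [-0.3178, 0.4379, 0.6916]
J₁: ẑ×o_n = [-0.4379, -0.3178, 0.0000], ω = ẑ
J2: z=[-0.8660, 0.5000, 0.0000] o=[0.2000, 0.3464, 0.1000] → [0.2958, 0.5124, 0.1797, -0.8660, 0.5000, 0.0000]
J3: z=[-0.8660, 0.5000, 0.0000] o=[0.2873, 0.4976, 0.3316] → [0.1800, 0.3118, 0.3542, -0.8660, 0.5000, 0.0000]
J4: z=[0.4330, 0.7500, -0.5000] o=[0.3290, 0.6698, 0.6261] → [-0.0668, 0.2950, 0.3847, 0.4330, 0.7500, -0.5000]
J5: z=[-0.0016, -0.5541, -0.8325] o=[0.2985, 1.0976, 0.3414] → [-0.7432, 0.5136, -0.3404, -0.0016, -0.5541, -0.8325]
J6: z=[-0.7699, 0.5320, -0.3526] o=[-0.1993, 0.5981, 0.6747] → [-0.0475, 0.0548, 0.1864, -0.7699, 0.5320, -0.3526]
q̇ = J⁺·V = [-0.1120, 0.0340, -0.6370, -0.2640, 0.1270, 0.6780]

-0.1120 0.0340 -0.6370 -0.2640 0.1270 0.6780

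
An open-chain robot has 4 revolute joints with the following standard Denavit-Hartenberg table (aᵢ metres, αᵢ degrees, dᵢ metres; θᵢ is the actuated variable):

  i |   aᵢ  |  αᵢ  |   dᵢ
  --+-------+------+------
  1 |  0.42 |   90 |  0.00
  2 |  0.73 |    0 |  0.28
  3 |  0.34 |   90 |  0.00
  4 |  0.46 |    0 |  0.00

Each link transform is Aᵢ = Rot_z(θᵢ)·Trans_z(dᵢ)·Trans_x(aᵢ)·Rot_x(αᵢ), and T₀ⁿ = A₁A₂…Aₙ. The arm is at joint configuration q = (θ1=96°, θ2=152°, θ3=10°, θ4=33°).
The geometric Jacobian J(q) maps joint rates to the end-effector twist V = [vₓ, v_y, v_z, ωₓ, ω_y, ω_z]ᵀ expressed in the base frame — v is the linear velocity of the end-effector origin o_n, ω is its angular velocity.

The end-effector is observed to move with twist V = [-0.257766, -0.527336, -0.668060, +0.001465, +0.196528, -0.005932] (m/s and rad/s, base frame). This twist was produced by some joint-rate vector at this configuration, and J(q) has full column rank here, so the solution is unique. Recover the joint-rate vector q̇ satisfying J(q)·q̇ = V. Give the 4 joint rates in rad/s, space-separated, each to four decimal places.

o_n = [0.6233, -0.8544, 0.5670]
J₁: ẑ×o_n = [0.8544, 0.6233, -0.0000], ω = ẑ
J2: z=[0.9945, 0.1045, 0.0000] o=[-0.0439, 0.4177, 0.0000] → [0.0593, -0.5639, -1.3348, 0.9945, 0.1045, 0.0000]
J3: z=[0.9945, 0.1045, 0.0000] o=[0.3019, -0.1941, 0.3427] → [0.0234, -0.2231, -0.6903, 0.9945, 0.1045, 0.0000]
J4: z=[-0.0323, 0.3073, 0.9511] o=[0.3357, -0.5156, 0.4478] → [0.3588, 0.2773, -0.0774, -0.0323, 0.3073, 0.9511]
q̇ = J⁺·V = [-0.6070, 0.9370, -0.9150, 0.6320]

-0.6070 0.9370 -0.9150 0.6320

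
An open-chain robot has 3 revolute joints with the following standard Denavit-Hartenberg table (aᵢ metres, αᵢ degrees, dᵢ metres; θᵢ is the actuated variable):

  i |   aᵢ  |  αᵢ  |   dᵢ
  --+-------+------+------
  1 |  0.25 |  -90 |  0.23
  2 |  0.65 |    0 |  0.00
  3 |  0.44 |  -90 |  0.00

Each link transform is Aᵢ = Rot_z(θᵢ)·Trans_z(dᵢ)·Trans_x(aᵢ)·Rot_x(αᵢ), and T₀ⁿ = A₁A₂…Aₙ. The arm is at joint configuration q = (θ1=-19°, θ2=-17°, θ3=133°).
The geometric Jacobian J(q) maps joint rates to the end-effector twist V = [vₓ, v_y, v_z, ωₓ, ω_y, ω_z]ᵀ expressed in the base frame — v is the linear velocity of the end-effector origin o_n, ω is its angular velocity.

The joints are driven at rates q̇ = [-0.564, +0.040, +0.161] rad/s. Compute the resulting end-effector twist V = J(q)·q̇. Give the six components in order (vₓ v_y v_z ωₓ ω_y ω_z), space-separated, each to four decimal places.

-0.1926 -0.3385 0.0139 0.0654 0.1900 -0.5640

o_n = [0.6417, -0.2210, 0.0246]
J₁: ẑ×o_n = [0.2210, 0.6417, -0.0000], ω = ẑ
J2: z=[0.3256, 0.9455, 0.0000] o=[0.2364, -0.0814, 0.2300] → [-0.1942, 0.0669, -0.4287, 0.3256, 0.9455, 0.0000]
J3: z=[0.3256, 0.9455, 0.0000] o=[0.8241, -0.2838, 0.4200] → [-0.3739, 0.1288, 0.1929, 0.3256, 0.9455, 0.0000]
V = J·q̇ = [-0.1926, -0.3385, 0.0139, 0.0654, 0.1900, -0.5640]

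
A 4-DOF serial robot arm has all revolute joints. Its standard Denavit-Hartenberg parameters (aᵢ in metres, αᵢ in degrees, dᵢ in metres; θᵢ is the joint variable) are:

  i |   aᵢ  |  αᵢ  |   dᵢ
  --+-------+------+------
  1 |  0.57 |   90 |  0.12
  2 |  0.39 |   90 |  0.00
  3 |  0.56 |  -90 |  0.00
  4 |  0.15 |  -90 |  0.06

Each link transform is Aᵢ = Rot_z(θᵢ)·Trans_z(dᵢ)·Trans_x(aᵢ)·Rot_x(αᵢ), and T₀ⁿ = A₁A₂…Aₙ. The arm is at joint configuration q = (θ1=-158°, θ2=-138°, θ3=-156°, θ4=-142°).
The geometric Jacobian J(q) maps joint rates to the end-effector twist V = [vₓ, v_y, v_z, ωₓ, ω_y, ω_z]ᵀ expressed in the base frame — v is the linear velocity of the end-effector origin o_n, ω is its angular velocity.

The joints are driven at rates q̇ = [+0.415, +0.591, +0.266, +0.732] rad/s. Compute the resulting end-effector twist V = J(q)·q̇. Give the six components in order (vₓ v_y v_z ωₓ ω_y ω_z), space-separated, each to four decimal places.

o_n = [-0.3759, -0.4048, 0.1814]
J₁: ẑ×o_n = [0.4048, -0.3759, 0.0000], ω = ẑ
J2: z=[-0.3746, 0.9272, 0.0000] o=[-0.5285, -0.2135, 0.1200] → [0.0569, 0.0230, -0.0698, -0.3746, 0.9272, 0.0000]
J3: z=[0.6204, 0.2507, 0.7431] o=[-0.2598, -0.1050, -0.1410] → [0.3036, -0.2863, -0.1569, 0.6204, 0.2507, 0.7431]
J4: z=[0.6225, -0.7338, -0.2722] o=[-0.5269, -0.4586, 0.2014] → [0.0293, -0.0287, 0.1443, 0.6225, -0.7338, -0.2722]
V = J·q̇ = [0.3038, -0.2396, 0.0226, 0.3993, 0.0775, 0.4135]

0.3038 -0.2396 0.0226 0.3993 0.0775 0.4135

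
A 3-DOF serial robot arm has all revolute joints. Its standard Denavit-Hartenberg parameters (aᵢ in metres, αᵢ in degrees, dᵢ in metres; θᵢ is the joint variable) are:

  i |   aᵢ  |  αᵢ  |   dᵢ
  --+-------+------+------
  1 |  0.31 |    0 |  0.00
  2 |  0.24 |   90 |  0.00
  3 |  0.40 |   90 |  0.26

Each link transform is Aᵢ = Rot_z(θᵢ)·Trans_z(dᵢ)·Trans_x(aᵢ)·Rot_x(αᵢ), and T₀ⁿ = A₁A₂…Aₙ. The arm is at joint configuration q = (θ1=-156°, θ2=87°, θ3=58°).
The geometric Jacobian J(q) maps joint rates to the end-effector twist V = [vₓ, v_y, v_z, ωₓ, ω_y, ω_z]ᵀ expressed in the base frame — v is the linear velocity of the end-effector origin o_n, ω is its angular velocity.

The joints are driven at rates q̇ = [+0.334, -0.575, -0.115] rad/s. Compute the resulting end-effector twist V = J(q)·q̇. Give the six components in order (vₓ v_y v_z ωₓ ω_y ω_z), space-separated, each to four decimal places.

o_n = [-0.3640, -0.6412, 0.3392]
J₁: ẑ×o_n = [0.6412, -0.3640, 0.0000], ω = ẑ
J2: z=[0.0000, 0.0000, 1.0000] o=[-0.2832, -0.1261, 0.0000] → [0.5151, -0.0808, 0.0000, 0.0000, 0.0000, 1.0000]
J3: z=[-0.9336, -0.3584, 0.0000] o=[-0.1972, -0.3501, 0.0000] → [-0.1216, 0.3167, 0.2120, -0.9336, -0.3584, 0.0000]
V = J·q̇ = [-0.0681, -0.1115, -0.0244, 0.1074, 0.0412, -0.2410]

-0.0681 -0.1115 -0.0244 0.1074 0.0412 -0.2410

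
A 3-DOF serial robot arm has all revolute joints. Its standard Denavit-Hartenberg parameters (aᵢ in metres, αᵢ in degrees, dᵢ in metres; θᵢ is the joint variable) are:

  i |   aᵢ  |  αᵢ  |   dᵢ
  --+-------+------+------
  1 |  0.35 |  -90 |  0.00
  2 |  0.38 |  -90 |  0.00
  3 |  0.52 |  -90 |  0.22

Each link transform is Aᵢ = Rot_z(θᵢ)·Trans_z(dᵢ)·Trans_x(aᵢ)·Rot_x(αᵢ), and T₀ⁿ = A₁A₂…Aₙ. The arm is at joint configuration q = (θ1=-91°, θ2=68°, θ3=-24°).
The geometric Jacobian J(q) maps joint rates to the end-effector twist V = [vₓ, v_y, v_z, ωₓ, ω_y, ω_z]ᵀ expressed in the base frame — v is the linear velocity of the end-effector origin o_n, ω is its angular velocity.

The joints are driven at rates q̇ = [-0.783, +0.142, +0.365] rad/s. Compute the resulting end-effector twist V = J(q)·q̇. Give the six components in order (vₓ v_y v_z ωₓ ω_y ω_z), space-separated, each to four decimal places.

o_n = [0.2033, -0.4699, -0.8752]
J₁: ẑ×o_n = [0.4699, 0.2033, -0.0000], ω = ẑ
J2: z=[0.9998, -0.0175, 0.0000] o=[-0.0061, -0.3499, 0.0000] → [0.0153, 0.8751, -0.1163, 0.9998, -0.0175, 0.0000]
J3: z=[0.0162, 0.9270, -0.3746] o=[-0.0086, -0.4923, -0.3523] → [-0.4764, -0.0709, -0.1961, 0.0162, 0.9270, -0.3746]
V = J·q̇ = [-0.5397, -0.0608, -0.0881, 0.1479, 0.3359, -0.9197]

-0.5397 -0.0608 -0.0881 0.1479 0.3359 -0.9197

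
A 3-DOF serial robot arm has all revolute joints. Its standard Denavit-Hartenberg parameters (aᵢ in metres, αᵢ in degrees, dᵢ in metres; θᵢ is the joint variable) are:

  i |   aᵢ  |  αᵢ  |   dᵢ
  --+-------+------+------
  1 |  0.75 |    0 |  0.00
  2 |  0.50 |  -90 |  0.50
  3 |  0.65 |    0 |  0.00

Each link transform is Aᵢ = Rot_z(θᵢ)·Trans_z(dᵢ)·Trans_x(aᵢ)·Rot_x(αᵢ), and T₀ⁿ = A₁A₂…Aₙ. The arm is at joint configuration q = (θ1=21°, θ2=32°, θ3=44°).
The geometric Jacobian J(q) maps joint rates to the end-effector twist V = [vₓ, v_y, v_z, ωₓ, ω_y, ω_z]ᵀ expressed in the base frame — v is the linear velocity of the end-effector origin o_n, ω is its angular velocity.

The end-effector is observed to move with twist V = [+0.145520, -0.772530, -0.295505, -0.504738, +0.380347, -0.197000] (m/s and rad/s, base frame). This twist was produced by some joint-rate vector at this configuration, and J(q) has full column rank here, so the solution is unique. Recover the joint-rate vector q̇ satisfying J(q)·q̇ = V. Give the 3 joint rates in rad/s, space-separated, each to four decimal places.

o_n = [1.2825, 1.0415, 0.0485]
J₁: ẑ×o_n = [-1.0415, 1.2825, 0.0000], ω = ẑ
J2: z=[0.0000, 0.0000, 1.0000] o=[0.7002, 0.2688, 0.0000] → [-0.7727, 0.5823, 0.0000, 0.0000, 0.0000, 1.0000]
J3: z=[-0.7986, 0.6018, 0.0000] o=[1.0011, 0.6681, 0.5000] → [-0.2717, -0.3606, -0.4676, -0.7986, 0.6018, 0.0000]
q̇ = J⁺·V = [-0.6140, 0.4170, 0.6320]

-0.6140 0.4170 0.6320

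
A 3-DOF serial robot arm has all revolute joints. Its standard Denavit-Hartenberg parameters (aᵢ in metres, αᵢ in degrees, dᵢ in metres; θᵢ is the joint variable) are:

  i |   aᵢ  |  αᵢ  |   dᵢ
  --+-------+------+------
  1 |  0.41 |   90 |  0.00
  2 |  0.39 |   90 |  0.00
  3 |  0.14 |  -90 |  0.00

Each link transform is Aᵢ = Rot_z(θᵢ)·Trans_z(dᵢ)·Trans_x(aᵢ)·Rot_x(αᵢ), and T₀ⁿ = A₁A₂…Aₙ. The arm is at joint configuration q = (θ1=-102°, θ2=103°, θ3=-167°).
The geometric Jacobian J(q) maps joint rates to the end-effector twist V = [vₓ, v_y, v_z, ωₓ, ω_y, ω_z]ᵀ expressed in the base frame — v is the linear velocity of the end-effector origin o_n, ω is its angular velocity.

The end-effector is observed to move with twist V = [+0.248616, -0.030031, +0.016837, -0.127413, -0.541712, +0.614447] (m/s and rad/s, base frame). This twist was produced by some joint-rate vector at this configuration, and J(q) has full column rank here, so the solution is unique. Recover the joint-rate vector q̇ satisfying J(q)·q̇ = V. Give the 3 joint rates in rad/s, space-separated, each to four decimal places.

o_n = [-0.0426, -0.3518, 0.2471]
J₁: ẑ×o_n = [0.3518, -0.0426, 0.0000], ω = ẑ
J2: z=[-0.9781, 0.2079, 0.0000] o=[-0.0852, -0.4010, 0.0000] → [0.0514, 0.2417, -0.0570, -0.9781, 0.2079, 0.0000]
J3: z=[-0.2026, -0.9531, 0.2250] o=[-0.0670, -0.3152, 0.3800] → [0.1349, -0.0214, 0.0307, -0.2026, -0.9531, 0.2250]
q̇ = J⁺·V = [0.4860, 0.0120, 0.5710]

0.4860 0.0120 0.5710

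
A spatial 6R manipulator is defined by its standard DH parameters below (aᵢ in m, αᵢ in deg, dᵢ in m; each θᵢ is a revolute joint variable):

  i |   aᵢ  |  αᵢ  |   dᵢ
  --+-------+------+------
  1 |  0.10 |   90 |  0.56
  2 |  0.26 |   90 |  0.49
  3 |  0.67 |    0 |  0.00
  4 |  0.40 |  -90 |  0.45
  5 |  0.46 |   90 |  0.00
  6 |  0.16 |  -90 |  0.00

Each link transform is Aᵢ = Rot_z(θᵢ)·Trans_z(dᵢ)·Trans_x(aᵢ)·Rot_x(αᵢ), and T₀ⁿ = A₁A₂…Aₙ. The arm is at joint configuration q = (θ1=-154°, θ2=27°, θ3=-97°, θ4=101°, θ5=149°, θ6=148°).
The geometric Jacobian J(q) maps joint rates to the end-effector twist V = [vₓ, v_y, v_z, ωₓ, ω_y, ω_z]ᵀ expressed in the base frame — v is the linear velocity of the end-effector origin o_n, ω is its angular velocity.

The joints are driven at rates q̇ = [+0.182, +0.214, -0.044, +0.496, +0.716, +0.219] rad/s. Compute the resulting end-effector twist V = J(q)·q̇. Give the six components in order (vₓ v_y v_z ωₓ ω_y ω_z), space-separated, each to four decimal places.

o_n = [-0.4050, -0.2887, 0.4414]
J₁: ẑ×o_n = [0.2887, -0.4050, 0.0000], ω = ẑ
J2: z=[-0.4384, 0.8988, 0.0000] o=[-0.0899, -0.0438, 0.5600] → [-0.1066, -0.0520, 0.3906, -0.4384, 0.8988, 0.0000]
J3: z=[-0.4080, -0.1990, -0.8910] o=[-0.5129, 0.2950, 0.6780] → [-0.4730, -0.1927, 0.2596, -0.4080, -0.1990, -0.8910]
J4: z=[-0.4080, -0.1990, -0.8910] o=[-0.1560, -0.2708, 0.6410] → [0.0238, 0.1404, -0.0423, -0.4080, -0.1990, -0.8910]
J5: z=[-0.3814, 0.9239, -0.0317] o=[-0.6714, -0.4911, 0.4212] → [0.0251, -0.0007, -0.3233, -0.3814, 0.9239, -0.0317]
J6: z=[-0.0774, 0.0022, 0.9970] o=[-0.2477, -0.3151, 0.4537] → [-0.0263, -0.1578, -0.0017, -0.0774, 0.0022, 0.9970]
V = J·q̇ = [0.0746, -0.0418, -0.1807, -0.5683, 0.7643, -0.0251]

0.0746 -0.0418 -0.1807 -0.5683 0.7643 -0.0251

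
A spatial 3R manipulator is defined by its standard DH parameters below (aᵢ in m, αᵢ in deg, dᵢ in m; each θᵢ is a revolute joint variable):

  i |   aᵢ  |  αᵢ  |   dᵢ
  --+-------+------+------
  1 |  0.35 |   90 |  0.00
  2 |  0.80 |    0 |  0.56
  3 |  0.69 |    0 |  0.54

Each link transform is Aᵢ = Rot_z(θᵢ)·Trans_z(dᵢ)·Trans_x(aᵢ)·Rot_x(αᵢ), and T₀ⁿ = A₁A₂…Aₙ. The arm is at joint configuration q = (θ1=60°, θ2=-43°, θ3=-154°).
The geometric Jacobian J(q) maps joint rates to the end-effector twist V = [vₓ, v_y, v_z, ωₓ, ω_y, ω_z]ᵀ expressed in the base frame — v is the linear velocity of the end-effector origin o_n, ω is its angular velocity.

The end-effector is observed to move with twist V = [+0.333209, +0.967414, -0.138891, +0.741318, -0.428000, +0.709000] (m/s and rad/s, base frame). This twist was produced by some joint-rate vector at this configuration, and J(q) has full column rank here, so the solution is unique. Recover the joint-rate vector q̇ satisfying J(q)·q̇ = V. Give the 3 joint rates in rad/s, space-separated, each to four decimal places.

0.7090 0.7280 0.1280

o_n = [1.0902, -0.3116, -0.3439]
J₁: ẑ×o_n = [0.3116, 1.0902, -0.0000], ω = ẑ
J2: z=[0.8660, -0.5000, 0.0000] o=[0.1750, 0.3031, 0.0000] → [0.1719, 0.2978, -0.0748, 0.8660, -0.5000, 0.0000]
J3: z=[0.8660, -0.5000, 0.0000] o=[0.9525, 0.5298, -0.5456] → [-0.1009, -0.1747, -0.6599, 0.8660, -0.5000, 0.0000]
q̇ = J⁺·V = [0.7090, 0.7280, 0.1280]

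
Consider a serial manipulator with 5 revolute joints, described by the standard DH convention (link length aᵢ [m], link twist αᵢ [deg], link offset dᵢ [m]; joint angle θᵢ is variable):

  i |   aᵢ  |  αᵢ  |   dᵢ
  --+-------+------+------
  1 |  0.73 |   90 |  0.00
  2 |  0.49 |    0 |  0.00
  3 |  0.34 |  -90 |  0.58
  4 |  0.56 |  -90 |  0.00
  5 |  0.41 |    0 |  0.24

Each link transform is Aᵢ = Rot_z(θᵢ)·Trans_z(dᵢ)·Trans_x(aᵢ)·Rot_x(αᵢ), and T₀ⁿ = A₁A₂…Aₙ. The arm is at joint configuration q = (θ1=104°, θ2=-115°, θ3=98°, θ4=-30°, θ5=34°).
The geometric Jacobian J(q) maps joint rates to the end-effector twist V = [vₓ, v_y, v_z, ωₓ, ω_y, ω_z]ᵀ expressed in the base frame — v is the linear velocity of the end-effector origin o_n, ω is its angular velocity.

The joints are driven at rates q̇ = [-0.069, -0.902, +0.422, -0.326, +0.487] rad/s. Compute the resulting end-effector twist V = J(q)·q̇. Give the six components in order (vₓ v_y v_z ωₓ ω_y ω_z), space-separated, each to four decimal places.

o_n = [0.4007, 1.7912, -1.0257]
J₁: ẑ×o_n = [-1.7912, 0.4007, 0.0000], ω = ẑ
J2: z=[0.9703, 0.2419, 0.0000] o=[-0.1766, 0.7083, 0.0000] → [-0.2481, 0.9952, 0.9111, 0.9703, 0.2419, 0.0000]
J3: z=[0.9703, 0.2419, 0.0000] o=[-0.1265, 0.5074, -0.4441] → [-0.1407, 0.5643, 1.1182, 0.9703, 0.2419, 0.0000]
J4: z=[-0.0707, 0.2837, 0.9563] o=[0.3576, 0.9632, -0.5435] → [-0.9286, 0.0071, -0.0708, -0.0707, 0.2837, 0.9563]
J5: z=[-0.9560, 0.2544, -0.1462] o=[0.5171, 1.4809, -0.6853] → [-0.0413, -0.3084, -0.2670, -0.9560, 0.2544, -0.1462]
V = J·q̇ = [0.5707, -0.8397, -0.4569, -0.9082, -0.0847, -0.4519]

0.5707 -0.8397 -0.4569 -0.9082 -0.0847 -0.4519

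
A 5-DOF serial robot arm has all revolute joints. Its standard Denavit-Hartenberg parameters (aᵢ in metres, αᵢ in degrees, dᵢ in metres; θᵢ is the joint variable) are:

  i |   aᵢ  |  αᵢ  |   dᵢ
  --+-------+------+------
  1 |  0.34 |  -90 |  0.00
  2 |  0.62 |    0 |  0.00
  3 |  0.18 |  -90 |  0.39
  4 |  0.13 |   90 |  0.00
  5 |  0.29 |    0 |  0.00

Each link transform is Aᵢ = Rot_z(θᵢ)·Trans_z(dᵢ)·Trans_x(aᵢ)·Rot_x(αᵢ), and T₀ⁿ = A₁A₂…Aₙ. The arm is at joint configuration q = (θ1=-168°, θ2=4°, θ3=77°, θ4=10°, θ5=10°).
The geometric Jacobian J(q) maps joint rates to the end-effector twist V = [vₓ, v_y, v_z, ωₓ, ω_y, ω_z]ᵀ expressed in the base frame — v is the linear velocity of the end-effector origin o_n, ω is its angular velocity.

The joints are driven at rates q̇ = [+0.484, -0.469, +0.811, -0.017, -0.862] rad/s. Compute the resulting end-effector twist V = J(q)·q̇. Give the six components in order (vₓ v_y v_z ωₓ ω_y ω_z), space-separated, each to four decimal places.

o_n = [-0.9130, -0.5190, -0.6332]
J₁: ẑ×o_n = [0.5190, -0.9130, 0.0000], ω = ẑ
J2: z=[0.2079, -0.9781, 0.0000] o=[-0.3326, -0.0707, 0.0000] → [0.6193, 0.1316, -0.6609, 0.2079, -0.9781, 0.0000]
J3: z=[0.2079, -0.9781, 0.0000] o=[-0.9375, -0.1993, -0.0432] → [0.5770, 0.1226, -0.0424, 0.2079, -0.9781, 0.0000]
J4: z=[0.9661, 0.2054, -0.1564] o=[-0.8840, -0.5866, -0.2210] → [-0.0741, 0.4027, 0.0713, 0.9661, 0.2054, -0.1564]
J5: z=[0.1782, -0.9689, -0.1715] o=[-0.9083, -0.5687, -0.3475] → [0.2853, 0.0517, 0.0043, 0.1782, -0.9689, -0.1715]
V = J·q̇ = [0.1840, -0.4556, 0.2706, -0.0989, 0.4972, 0.6345]

0.1840 -0.4556 0.2706 -0.0989 0.4972 0.6345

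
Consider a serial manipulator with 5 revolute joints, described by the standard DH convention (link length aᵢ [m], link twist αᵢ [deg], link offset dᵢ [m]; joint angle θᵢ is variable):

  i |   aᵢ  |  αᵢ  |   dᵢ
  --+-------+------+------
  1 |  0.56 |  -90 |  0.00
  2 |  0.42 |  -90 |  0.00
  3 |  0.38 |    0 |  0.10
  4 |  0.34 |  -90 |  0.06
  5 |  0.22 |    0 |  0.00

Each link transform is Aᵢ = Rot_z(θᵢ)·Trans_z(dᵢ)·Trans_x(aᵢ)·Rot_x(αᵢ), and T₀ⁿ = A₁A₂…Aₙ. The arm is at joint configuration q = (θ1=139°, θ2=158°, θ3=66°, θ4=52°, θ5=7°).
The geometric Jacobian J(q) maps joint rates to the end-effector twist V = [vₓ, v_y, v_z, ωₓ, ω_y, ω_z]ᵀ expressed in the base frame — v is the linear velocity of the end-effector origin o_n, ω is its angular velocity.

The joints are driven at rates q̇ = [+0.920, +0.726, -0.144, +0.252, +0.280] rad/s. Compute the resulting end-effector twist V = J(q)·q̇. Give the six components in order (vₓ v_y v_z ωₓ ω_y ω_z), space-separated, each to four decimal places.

o_n = [0.3848, 0.7787, 0.0065]
J₁: ẑ×o_n = [-0.7787, 0.3848, 0.0000], ω = ẑ
J2: z=[-0.6561, -0.7547, 0.0000] o=[-0.4226, 0.3674, 0.0000] → [-0.0049, 0.0042, 0.3396, -0.6561, -0.7547, 0.0000]
J3: z=[0.2827, -0.2458, 0.9272] o=[-0.1287, 0.1119, -0.1573] → [-0.6585, 0.4299, 0.3147, 0.2827, -0.2458, 0.9272]
J4: z=[0.2827, -0.2458, 0.9272] o=[0.2354, 0.2553, -0.1225] → [-0.5170, 0.1021, 0.1847, 0.2827, -0.2458, 0.9272]
J5: z=[-0.9258, 0.1828, 0.3308] o=[0.3377, 0.5642, -0.0071] → [-0.0685, 0.0281, -0.2072, -0.9258, 0.1828, 0.3308]
V = J·q̇ = [-0.7745, 0.3288, 0.1897, -0.7050, -0.5233, 1.1127]

-0.7745 0.3288 0.1897 -0.7050 -0.5233 1.1127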